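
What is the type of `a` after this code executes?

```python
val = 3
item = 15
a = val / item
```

int / int always returns float in Python 3 (3 / 15 = 0.2)

float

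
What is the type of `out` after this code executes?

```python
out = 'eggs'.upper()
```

str.upper() returns str

str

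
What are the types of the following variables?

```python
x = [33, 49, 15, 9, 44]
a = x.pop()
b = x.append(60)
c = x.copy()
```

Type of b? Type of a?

list.append() returns None; list.pop() returns the element (int)

NoneType, int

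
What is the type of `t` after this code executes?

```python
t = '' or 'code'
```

'or' returns first truthy value ('code', which is str)

str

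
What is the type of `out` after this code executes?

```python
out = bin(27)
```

bin() returns str representation

str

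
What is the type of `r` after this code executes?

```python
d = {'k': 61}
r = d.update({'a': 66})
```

dict.update() returns None

NoneType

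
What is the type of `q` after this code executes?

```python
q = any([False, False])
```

any() returns bool

bool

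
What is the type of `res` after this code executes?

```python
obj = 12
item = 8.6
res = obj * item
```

int * float returns float (12 * 8.6 = 103.2)

float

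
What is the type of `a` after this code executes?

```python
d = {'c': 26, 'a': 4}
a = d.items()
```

dict.items() returns a dict_items view

dict_items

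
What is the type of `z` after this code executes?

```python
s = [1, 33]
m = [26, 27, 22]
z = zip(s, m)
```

zip() returns a zip iterator object

zip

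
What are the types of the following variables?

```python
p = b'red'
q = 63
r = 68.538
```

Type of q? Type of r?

q is int; r is float

int, float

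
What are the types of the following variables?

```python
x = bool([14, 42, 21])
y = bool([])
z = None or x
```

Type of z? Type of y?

None or <bool> returns the bool; bool() returns bool

bool, bool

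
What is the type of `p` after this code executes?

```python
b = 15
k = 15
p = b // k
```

int // int returns int (15 // 15 = 1)

int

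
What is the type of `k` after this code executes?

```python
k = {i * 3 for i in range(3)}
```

A set comprehension {expr for x in iterable} produces a set

set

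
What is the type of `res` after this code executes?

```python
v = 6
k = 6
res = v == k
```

Equality comparison returns bool

bool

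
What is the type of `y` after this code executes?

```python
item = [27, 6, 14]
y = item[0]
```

Indexing a list of ints returns int (item[0] = 27)

int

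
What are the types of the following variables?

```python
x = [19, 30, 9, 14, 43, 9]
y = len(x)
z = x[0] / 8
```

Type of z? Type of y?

int / int returns float; len() returns int

float, int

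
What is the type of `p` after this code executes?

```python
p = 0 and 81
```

'and' returns the first falsy value (0, which is int)

int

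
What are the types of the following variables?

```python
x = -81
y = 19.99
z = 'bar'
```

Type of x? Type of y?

x is int; y is float

int, float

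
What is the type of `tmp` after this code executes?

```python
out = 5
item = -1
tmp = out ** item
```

int ** negative int returns float

float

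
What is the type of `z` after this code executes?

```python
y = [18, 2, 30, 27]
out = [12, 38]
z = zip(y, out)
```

zip() returns a zip iterator object

zip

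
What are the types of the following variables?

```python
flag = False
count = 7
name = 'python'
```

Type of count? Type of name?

count is int; name is str

int, str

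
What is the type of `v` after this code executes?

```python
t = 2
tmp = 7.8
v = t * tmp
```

int * float returns float (2 * 7.8 = 15.6)

float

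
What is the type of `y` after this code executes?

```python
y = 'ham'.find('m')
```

str.find() returns int (index, or -1)

int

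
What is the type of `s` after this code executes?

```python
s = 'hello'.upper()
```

str.upper() returns str

str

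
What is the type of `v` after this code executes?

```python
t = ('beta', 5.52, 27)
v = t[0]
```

Index 0 of tuple is 'beta' which is str

str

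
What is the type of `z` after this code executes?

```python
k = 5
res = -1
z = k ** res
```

int ** negative int returns float

float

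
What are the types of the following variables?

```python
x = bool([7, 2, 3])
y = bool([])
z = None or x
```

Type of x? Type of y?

bool() returns bool; bool() returns bool

bool, bool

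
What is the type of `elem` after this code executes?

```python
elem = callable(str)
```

callable() returns bool

bool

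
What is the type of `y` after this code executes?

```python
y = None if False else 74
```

Ternary: condition is False, else branch (74) taken → int

int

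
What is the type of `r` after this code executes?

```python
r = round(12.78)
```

round() with no ndigits arg returns int

int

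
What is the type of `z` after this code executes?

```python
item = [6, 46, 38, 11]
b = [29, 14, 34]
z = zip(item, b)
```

zip() returns a zip iterator object

zip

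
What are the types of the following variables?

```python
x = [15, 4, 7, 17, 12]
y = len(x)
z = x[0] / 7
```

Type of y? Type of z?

len() returns int; int / int returns float

int, float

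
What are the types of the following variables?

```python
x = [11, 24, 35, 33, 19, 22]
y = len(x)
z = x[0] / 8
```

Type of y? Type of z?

len() returns int; int / int returns float

int, float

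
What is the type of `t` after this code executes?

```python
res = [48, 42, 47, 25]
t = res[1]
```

Indexing a list of ints returns int (res[1] = 42)

int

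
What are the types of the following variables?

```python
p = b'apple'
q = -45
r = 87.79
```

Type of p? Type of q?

p is bytes; q is int

bytes, int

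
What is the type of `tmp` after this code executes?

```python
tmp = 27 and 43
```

'and' returns the last value when all truthy (43, which is int)

int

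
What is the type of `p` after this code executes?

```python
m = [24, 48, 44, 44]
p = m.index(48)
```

list.index() returns int

int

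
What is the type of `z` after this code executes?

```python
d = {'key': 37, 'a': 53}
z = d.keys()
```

.keys() returns a dict_keys view object

dict_keys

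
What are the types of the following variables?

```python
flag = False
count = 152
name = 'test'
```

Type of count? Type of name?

count is int; name is str

int, str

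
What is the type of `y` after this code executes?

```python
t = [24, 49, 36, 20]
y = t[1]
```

Indexing a list of ints returns int (t[1] = 49)

int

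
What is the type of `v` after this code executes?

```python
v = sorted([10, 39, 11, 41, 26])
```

sorted() always returns list

list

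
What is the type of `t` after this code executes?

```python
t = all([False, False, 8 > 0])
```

all() returns bool

bool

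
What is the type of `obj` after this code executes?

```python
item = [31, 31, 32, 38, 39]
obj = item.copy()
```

list.copy() returns list

list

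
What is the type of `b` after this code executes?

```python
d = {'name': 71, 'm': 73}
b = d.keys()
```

.keys() returns a dict_keys view object

dict_keys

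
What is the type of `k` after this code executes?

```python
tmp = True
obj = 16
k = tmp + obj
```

bool + int returns int (True is 1, so 1 + 16 = 17)

int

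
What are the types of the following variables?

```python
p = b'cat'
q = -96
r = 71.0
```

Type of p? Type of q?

p is bytes; q is int

bytes, int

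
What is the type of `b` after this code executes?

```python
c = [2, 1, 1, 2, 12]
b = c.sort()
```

list.sort() returns None (sorts in place)

NoneType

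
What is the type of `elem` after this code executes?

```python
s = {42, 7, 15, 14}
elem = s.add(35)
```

set.add() returns None (mutates in place)

NoneType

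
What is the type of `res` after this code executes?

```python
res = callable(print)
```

callable() returns bool

bool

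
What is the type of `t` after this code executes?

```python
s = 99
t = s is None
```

'is' comparison returns bool

bool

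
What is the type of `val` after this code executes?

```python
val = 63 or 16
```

'or' returns the first truthy value (63, which is int)

int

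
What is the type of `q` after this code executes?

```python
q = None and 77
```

'and' returns first falsy value (None)

NoneType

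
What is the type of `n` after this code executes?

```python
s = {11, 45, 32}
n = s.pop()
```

Popping from a set of ints returns int

int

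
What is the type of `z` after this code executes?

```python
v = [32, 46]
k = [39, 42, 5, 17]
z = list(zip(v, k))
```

list(zip(...)) returns a list of tuples

list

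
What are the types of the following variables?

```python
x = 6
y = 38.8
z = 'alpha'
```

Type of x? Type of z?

x is int; z is str

int, str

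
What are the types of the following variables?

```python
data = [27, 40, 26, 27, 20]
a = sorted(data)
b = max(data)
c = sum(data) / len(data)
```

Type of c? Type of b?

int / int returns float; max of ints returns int

float, int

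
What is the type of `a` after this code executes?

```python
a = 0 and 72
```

'and' returns the first falsy value (0, which is int)

int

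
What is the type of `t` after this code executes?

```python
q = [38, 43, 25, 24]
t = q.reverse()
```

list.reverse() returns None

NoneType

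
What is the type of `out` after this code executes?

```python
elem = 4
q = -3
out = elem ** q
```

int ** negative int returns float

float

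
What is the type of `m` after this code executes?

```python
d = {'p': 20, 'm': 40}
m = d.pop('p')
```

dict.pop() returns the value (int)

int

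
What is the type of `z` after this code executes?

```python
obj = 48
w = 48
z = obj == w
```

Equality comparison returns bool

bool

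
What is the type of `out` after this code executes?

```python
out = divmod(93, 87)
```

divmod() returns a tuple (quotient, remainder)

tuple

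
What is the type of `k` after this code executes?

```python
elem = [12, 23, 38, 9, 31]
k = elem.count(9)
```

list.count() returns int

int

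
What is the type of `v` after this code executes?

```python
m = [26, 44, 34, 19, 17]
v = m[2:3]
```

Slicing a list always returns a list

list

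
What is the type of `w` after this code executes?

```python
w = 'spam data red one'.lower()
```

str.lower() returns str

str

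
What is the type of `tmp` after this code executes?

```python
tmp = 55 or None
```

'or' returns first truthy value (55, int)

int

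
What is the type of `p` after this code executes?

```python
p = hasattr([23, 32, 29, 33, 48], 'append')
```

hasattr() returns bool

bool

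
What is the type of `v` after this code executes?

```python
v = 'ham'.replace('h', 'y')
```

str.replace() returns str

str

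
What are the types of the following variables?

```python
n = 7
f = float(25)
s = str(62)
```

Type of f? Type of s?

f is float; s is str

float, str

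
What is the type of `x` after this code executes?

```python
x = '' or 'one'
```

'or' returns first truthy value ('one', which is str)

str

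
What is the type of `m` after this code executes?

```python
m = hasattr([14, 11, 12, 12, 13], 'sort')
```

hasattr() returns bool

bool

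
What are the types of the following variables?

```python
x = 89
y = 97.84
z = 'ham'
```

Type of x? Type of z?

x is int; z is str

int, str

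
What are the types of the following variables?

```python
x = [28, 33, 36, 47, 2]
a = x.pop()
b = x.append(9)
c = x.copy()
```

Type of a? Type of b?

list.pop() returns the element (int); list.append() returns None

int, NoneType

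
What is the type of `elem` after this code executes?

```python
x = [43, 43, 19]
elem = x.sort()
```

list.sort() returns None (sorts in place)

NoneType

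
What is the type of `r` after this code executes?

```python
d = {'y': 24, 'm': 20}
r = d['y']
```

Accessing dict[str, int] with key 'y' returns int value 24

int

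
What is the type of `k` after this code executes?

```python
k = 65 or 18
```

'or' returns the first truthy value (65, which is int)

int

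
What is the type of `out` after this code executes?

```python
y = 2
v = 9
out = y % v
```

int % int returns int (2 % 9 = 2)

int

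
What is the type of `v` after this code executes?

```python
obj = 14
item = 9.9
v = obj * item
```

int * float returns float (14 * 9.9 = 138.6)

float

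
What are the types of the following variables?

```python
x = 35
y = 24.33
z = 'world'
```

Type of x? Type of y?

x is int; y is float

int, float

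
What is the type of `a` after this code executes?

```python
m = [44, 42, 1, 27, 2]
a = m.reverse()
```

list.reverse() returns None

NoneType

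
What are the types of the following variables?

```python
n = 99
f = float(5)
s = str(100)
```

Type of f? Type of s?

f is float; s is str

float, str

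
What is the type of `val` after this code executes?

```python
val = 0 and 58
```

'and' returns the first falsy value (0, which is int)

int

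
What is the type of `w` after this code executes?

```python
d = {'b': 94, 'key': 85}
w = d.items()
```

dict.items() returns a dict_items view

dict_items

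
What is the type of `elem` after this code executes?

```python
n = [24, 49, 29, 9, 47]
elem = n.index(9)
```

list.index() returns int

int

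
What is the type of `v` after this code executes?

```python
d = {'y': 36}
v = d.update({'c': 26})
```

dict.update() returns None

NoneType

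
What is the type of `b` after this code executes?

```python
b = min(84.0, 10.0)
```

min() of floats returns float

float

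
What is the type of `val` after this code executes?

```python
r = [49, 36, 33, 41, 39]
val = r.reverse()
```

list.reverse() returns None

NoneType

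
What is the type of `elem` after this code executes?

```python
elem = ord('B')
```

ord() returns int (Unicode code point)

int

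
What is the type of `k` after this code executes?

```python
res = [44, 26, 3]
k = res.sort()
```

list.sort() returns None (sorts in place)

NoneType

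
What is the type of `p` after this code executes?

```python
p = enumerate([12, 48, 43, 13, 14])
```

enumerate() returns an enumerate iterator object

enumerate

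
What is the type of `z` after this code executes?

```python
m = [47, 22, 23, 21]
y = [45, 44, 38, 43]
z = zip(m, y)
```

zip() returns a zip iterator object

zip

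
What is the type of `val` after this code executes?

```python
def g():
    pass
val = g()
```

A function with no return statement returns None

NoneType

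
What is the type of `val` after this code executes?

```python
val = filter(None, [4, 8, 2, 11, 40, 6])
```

filter() returns a filter iterator object

filter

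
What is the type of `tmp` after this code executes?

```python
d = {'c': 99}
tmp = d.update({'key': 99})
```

dict.update() returns None

NoneType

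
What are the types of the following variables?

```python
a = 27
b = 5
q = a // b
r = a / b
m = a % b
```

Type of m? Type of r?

int % int returns int; int / int returns float

int, float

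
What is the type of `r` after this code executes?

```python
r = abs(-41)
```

abs() of int returns int

int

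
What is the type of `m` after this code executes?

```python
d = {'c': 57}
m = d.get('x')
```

dict.get() returns None when key 'x' is not found and no default given

NoneType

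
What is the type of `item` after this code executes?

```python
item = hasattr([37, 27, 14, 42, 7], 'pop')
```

hasattr() returns bool

bool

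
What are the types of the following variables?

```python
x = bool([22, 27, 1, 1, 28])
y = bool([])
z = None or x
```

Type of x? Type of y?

bool() returns bool; bool() returns bool

bool, bool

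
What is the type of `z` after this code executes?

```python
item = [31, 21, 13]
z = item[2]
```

Indexing a list of ints returns int (item[2] = 13)

int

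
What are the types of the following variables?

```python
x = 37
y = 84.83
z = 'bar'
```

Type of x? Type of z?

x is int; z is str

int, str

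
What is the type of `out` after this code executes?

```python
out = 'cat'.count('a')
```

str.count() returns int

int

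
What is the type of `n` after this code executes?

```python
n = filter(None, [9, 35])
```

filter() returns a filter iterator object

filter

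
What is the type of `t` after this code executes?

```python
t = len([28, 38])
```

len() always returns int

int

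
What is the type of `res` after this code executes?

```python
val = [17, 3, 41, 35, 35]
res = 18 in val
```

'in' operator returns bool

bool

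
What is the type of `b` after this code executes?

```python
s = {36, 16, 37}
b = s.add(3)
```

set.add() returns None (mutates in place)

NoneType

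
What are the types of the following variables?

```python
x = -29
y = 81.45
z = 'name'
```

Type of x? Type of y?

x is int; y is float

int, float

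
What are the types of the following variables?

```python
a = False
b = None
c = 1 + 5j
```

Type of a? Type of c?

a is bool; c is complex

bool, complex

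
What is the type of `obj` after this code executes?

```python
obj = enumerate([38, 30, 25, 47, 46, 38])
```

enumerate() returns an enumerate iterator object

enumerate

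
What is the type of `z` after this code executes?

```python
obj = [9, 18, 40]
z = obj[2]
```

Indexing a list of ints returns int (obj[2] = 40)

int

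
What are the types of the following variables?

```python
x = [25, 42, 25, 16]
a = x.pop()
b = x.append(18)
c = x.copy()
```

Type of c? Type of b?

list.copy() returns list; list.append() returns None

list, NoneType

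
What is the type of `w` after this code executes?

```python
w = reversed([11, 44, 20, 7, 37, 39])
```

reversed() on a list returns a list_reverseiterator

list_reverseiterator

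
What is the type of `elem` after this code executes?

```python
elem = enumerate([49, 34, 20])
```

enumerate() returns an enumerate iterator object

enumerate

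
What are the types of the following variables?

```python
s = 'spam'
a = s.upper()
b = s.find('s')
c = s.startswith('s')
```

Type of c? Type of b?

str.startswith() returns bool; str.find() returns int

bool, int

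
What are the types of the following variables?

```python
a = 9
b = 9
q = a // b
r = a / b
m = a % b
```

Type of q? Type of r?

int // int returns int; int / int returns float

int, float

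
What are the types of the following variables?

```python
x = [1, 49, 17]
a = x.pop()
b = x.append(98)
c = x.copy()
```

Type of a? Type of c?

list.pop() returns the element (int); list.copy() returns list

int, list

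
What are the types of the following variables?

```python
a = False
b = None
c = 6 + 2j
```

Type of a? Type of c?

a is bool; c is complex

bool, complex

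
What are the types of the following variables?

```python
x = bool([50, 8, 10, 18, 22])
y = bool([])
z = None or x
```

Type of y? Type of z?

bool() returns bool; None or <bool> returns the bool

bool, bool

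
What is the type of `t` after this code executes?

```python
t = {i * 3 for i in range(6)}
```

A set comprehension {expr for x in iterable} produces a set

set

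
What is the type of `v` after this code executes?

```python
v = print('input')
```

print() returns None

NoneType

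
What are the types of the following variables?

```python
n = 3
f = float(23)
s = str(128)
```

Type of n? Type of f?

n is int; f is float

int, float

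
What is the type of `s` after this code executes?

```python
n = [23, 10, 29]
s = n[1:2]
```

Slicing a list always returns a list

list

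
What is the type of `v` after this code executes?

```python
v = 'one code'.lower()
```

str.lower() returns str

str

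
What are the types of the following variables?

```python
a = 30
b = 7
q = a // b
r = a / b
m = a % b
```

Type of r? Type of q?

int / int returns float; int // int returns int

float, int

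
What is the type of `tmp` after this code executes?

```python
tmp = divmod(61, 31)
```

divmod() returns a tuple (quotient, remainder)

tuple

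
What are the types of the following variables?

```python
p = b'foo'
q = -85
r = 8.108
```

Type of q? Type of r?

q is int; r is float

int, float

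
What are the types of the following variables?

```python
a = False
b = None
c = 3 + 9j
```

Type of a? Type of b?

a is bool; b is NoneType

bool, NoneType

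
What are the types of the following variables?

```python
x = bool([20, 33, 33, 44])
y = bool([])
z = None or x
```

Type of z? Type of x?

None or <bool> returns the bool; bool() returns bool

bool, bool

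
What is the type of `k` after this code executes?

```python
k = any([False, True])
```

any() returns bool

bool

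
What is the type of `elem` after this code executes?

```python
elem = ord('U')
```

ord() returns int (Unicode code point)

int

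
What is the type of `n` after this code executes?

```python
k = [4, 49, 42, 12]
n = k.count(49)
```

list.count() returns int

int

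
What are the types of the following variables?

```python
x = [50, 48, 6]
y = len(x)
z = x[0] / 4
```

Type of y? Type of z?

len() returns int; int / int returns float

int, float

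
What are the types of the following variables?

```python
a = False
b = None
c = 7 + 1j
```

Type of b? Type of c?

b is NoneType; c is complex

NoneType, complex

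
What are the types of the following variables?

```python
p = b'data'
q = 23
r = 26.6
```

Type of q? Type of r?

q is int; r is float

int, float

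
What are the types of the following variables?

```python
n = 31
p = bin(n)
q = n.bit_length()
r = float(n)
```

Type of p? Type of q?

bin() returns str; int.bit_length() returns int

str, int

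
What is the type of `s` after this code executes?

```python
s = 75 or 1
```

'or' returns the first truthy value (75, which is int)

int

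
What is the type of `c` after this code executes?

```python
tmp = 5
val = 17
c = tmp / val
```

int / int always returns float in Python 3 (5 / 17 = 0.294118)

float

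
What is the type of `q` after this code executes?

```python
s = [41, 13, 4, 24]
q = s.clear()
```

list.clear() returns None

NoneType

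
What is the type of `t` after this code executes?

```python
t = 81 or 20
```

'or' returns the first truthy value (81, which is int)

int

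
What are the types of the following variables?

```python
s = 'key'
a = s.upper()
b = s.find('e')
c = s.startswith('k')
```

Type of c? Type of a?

str.startswith() returns bool; str.upper() returns str

bool, str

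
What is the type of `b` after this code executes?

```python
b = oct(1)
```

oct() returns str representation

str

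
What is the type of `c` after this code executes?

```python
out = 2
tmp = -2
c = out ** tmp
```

int ** negative int returns float

float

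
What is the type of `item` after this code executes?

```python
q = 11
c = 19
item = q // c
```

int // int returns int (11 // 19 = 0)

int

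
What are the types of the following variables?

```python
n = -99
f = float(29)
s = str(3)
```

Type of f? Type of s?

f is float; s is str

float, str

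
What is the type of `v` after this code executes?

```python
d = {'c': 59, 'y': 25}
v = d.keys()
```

.keys() returns a dict_keys view object

dict_keys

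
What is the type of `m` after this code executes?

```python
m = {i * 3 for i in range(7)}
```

A set comprehension {expr for x in iterable} produces a set

set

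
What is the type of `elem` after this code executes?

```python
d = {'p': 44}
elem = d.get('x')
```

dict.get() returns None when key 'x' is not found and no default given

NoneType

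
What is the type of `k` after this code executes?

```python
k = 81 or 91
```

'or' returns the first truthy value (81, which is int)

int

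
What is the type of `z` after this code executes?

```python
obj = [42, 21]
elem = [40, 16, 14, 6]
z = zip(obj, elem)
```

zip() returns a zip iterator object

zip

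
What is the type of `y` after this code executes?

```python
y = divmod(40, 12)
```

divmod() returns a tuple (quotient, remainder)

tuple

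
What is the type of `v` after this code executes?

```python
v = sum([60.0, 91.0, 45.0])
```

sum() of floats returns float

float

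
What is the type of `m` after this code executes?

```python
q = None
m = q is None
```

'is' comparison returns bool

bool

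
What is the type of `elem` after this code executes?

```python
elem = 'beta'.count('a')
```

str.count() returns int

int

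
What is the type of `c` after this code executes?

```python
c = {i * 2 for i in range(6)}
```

A set comprehension {expr for x in iterable} produces a set

set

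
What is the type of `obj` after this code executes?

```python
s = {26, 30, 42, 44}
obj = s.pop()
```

Popping from a set of ints returns int

int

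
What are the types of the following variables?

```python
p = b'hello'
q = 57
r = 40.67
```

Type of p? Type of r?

p is bytes; r is float

bytes, float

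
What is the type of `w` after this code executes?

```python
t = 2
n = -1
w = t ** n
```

int ** negative int returns float

float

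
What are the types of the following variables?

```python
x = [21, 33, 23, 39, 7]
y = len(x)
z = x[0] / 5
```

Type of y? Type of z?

len() returns int; int / int returns float

int, float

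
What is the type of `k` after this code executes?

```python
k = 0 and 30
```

'and' returns the first falsy value (0, which is int)

int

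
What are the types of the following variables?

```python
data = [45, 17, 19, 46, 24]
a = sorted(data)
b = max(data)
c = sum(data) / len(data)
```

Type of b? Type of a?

max of ints returns int; sorted() returns list

int, list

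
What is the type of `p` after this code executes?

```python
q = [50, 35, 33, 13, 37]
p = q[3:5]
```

Slicing a list always returns a list

list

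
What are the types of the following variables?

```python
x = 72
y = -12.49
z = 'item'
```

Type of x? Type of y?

x is int; y is float

int, float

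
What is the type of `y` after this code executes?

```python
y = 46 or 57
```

'or' returns the first truthy value (46, which is int)

int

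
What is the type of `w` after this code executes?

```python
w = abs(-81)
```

abs() of int returns int

int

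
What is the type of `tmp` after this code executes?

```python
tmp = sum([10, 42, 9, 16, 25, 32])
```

sum() of ints returns int

int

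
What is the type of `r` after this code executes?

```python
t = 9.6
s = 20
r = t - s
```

float - int returns float (9.6 - 20 = -10.4)

float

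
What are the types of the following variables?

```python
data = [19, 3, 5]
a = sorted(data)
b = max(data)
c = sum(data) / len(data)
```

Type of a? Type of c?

sorted() returns list; int / int returns float

list, float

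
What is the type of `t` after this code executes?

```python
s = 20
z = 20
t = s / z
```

int / int always returns float in Python 3 (20 / 20 = 1)

float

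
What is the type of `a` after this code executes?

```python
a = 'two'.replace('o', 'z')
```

str.replace() returns str

str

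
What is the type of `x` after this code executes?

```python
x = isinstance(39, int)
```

isinstance() returns bool

bool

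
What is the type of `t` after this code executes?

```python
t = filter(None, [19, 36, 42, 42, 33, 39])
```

filter() returns a filter iterator object

filter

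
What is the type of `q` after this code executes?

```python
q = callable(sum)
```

callable() returns bool

bool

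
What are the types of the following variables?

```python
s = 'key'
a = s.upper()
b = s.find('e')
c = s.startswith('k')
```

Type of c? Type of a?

str.startswith() returns bool; str.upper() returns str

bool, str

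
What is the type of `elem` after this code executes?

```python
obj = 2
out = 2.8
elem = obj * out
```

int * float returns float (2 * 2.8 = 5.6)

float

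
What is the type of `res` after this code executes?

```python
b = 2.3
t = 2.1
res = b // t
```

float // float returns float (floor division preserves float type)

float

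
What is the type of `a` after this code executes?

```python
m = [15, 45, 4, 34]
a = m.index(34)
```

list.index() returns int

int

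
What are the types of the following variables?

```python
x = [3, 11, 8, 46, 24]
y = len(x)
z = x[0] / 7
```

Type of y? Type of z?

len() returns int; int / int returns float

int, float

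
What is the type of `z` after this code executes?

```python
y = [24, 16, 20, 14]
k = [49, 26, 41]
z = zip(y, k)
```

zip() returns a zip iterator object

zip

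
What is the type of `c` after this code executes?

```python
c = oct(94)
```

oct() returns str representation

str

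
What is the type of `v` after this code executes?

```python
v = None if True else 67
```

Ternary: condition is True, if branch (None) taken → NoneType

NoneType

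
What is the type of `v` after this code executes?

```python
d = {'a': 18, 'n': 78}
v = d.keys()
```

.keys() returns a dict_keys view object

dict_keys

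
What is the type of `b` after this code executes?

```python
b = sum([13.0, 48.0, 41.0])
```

sum() of floats returns float

float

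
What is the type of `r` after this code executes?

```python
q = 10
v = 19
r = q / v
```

int / int always returns float in Python 3 (10 / 19 = 0.526316)

float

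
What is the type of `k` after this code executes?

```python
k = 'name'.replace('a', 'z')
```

str.replace() returns str

str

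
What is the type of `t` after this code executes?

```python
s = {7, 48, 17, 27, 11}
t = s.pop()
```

Popping from a set of ints returns int

int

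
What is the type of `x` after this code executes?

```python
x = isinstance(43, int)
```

isinstance() returns bool

bool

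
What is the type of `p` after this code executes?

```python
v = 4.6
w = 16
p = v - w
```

float - int returns float (4.6 - 16 = -11.4)

float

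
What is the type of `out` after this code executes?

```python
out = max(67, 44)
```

max() of ints returns int

int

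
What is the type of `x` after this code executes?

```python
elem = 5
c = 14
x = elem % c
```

int % int returns int (5 % 14 = 5)

int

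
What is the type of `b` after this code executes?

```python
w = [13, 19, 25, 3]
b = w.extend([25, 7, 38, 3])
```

list.extend() returns None

NoneType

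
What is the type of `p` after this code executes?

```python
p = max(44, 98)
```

max() of ints returns int

int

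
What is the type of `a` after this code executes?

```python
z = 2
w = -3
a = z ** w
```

int ** negative int returns float

float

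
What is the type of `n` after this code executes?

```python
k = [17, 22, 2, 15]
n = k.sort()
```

list.sort() returns None (sorts in place)

NoneType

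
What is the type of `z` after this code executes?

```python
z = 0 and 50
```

'and' returns the first falsy value (0, which is int)

int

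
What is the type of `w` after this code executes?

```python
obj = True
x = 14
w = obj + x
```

bool + int returns int (True is 1, so 1 + 14 = 15)

int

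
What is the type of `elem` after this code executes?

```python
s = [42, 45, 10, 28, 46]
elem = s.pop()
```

list.pop() returns the popped element (int here)

int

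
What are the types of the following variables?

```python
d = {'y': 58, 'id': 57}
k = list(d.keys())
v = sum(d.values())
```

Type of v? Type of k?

sum of int values returns int; list(...) returns list

int, list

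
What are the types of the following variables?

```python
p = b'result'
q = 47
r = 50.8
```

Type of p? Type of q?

p is bytes; q is int

bytes, int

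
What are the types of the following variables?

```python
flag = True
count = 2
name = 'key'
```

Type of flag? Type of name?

flag is bool; name is str

bool, str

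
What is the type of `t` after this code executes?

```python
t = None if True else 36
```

Ternary: condition is True, if branch (None) taken → NoneType

NoneType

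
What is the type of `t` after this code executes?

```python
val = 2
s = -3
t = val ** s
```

int ** negative int returns float

float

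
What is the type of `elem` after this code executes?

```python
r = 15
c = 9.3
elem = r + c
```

int + float returns float (15 + 9.3 = 24.3)

float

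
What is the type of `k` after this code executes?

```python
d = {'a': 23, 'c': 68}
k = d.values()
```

.values() returns a dict_values view object

dict_values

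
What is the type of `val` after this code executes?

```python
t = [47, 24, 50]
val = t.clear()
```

list.clear() returns None

NoneType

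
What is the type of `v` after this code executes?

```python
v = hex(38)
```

hex() returns str representation

str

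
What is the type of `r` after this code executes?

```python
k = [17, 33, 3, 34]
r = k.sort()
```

list.sort() returns None (sorts in place)

NoneType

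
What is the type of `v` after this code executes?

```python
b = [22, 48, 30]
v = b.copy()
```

list.copy() returns list

list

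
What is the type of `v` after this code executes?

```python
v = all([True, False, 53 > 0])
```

all() returns bool

bool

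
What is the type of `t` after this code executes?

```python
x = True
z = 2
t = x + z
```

bool + int returns int (True is 1, so 1 + 2 = 3)

int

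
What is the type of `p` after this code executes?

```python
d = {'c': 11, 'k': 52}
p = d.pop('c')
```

dict.pop() returns the value (int)

int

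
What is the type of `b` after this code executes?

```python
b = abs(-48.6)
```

abs() of float returns float

float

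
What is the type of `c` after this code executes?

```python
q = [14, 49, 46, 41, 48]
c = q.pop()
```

list.pop() returns the popped element (int here)

int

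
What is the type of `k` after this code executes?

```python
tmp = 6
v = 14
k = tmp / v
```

int / int always returns float in Python 3 (6 / 14 = 0.428571)

float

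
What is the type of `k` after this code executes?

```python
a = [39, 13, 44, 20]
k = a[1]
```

Indexing a list of ints returns int (a[1] = 13)

int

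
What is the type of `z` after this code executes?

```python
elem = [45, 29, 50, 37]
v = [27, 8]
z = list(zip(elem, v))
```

list(zip(...)) returns a list of tuples

list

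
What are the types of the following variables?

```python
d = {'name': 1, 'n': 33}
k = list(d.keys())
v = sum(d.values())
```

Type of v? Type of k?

sum of int values returns int; list(...) returns list

int, list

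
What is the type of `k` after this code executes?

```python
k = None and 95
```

'and' returns first falsy value (None)

NoneType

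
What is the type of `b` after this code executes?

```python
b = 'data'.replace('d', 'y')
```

str.replace() returns str

str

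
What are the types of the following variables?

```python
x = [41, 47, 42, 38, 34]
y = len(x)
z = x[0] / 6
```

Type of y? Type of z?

len() returns int; int / int returns float

int, float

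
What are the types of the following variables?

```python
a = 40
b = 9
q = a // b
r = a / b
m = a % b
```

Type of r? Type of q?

int / int returns float; int // int returns int

float, int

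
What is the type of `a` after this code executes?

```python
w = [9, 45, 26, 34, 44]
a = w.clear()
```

list.clear() returns None

NoneType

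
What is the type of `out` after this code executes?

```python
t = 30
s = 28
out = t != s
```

Comparison operators return bool

bool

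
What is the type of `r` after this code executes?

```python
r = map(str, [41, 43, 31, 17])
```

map() returns a map iterator object

map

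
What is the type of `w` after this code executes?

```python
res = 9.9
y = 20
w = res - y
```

float - int returns float (9.9 - 20 = -10.1)

float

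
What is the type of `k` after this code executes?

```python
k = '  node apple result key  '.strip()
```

str.strip() returns str

str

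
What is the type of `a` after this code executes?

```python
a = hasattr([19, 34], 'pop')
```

hasattr() returns bool

bool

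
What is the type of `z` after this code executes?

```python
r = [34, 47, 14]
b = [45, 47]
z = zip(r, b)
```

zip() returns a zip iterator object

zip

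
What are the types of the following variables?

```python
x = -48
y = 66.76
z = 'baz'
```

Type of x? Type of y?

x is int; y is float

int, float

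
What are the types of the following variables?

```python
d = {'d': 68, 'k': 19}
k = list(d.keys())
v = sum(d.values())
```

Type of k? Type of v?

list(...) returns list; sum of int values returns int

list, int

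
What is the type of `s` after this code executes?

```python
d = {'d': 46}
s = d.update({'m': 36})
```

dict.update() returns None

NoneType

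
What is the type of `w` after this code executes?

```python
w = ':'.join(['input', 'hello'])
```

str.join() returns str

str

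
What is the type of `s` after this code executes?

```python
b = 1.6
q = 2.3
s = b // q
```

float // float returns float (floor division preserves float type)

float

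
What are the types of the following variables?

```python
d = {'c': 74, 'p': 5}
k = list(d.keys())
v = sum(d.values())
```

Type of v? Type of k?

sum of int values returns int; list(...) returns list

int, list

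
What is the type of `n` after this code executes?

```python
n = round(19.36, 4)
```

round() with ndigits arg returns float

float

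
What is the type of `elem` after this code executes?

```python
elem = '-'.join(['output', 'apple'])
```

str.join() returns str

str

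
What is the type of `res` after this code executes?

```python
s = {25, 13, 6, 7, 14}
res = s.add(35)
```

set.add() returns None (mutates in place)

NoneType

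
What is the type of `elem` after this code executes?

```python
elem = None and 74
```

'and' returns first falsy value (None)

NoneType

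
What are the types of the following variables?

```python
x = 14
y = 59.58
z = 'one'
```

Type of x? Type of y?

x is int; y is float

int, float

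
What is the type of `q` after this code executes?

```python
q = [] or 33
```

'or' returns first truthy value (33, which is int)

int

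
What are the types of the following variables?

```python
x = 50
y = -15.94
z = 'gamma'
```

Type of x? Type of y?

x is int; y is float

int, float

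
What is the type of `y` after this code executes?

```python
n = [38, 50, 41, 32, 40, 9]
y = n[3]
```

Indexing a list of ints returns int (n[3] = 32)

int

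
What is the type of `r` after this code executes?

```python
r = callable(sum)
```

callable() returns bool

bool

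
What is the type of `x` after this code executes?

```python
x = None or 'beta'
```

'or' with None returns the other value ('beta', str)

str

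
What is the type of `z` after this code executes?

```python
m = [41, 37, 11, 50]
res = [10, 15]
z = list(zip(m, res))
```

list(zip(...)) returns a list of tuples

list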